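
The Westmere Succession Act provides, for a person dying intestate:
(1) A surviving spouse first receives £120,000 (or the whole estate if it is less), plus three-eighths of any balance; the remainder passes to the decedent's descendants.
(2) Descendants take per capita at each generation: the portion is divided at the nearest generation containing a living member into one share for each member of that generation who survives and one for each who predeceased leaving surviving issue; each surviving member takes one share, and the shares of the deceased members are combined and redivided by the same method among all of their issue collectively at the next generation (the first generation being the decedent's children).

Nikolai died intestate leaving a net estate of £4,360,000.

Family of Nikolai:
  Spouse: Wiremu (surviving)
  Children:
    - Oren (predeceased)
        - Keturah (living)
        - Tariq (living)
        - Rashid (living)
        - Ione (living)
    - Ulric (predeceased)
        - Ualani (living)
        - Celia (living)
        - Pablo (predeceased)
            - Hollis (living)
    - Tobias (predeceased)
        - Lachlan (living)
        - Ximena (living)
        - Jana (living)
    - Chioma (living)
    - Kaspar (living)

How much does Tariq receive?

Wiremu first takes £120,000, leaving a balance of £4,240,000. Wiremu then takes three-eighths of the balance (£1,590,000), for a total of £1,710,000. The remaining £2,650,000 passes to the descendants.
The descendants' portion (£2,650,000) is divided at the children's generation into 5 shares of £530,000. Chioma and Kaspar each take £530,000. The 3 shares of the deceased (Oren, Ulric, and Tobias) are combined into a pool of £1,590,000.
That pool (£1,590,000) is divided at the grandchildren's generation into 10 shares of £159,000. Keturah, Tariq, Rashid, Ione, Ualani, Celia, Lachlan, Ximena, and Jana each take £159,000. The remaining share for the deceased Pablo (£159,000) is carried to the next generation.
That pool (£159,000) passes entirely to Hollis, the sole taker at the great-grandchildren's generation.

Tariq receives £159,000.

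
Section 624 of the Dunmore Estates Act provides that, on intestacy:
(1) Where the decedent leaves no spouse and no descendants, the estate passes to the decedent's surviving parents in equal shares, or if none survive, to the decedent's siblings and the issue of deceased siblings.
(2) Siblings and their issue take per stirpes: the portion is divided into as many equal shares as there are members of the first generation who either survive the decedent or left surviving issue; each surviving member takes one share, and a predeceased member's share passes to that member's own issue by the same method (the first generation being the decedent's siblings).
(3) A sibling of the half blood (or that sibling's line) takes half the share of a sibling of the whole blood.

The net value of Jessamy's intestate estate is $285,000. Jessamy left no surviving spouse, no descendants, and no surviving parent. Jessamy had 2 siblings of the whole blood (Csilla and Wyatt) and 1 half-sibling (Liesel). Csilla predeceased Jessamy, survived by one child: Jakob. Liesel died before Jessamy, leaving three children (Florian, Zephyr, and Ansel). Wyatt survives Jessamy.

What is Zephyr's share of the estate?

The entire $285,000 passes to the siblings and their issue.
Counting each half-blood sibling's line as half a unit, there are 5/2 units in $285,000, so one unit is $114,000. Whole-blood lines (Csilla and Wyatt) take $114,000 each; half-blood lines (Liesel) take $57,000 each.
Csilla's share ($114,000) passes entirely to Jakob.
Liesel's share ($57,000) is divided into 3 shares of $19,000: Florian, Zephyr, and Ansel each take $19,000.

Zephyr receives $19,000.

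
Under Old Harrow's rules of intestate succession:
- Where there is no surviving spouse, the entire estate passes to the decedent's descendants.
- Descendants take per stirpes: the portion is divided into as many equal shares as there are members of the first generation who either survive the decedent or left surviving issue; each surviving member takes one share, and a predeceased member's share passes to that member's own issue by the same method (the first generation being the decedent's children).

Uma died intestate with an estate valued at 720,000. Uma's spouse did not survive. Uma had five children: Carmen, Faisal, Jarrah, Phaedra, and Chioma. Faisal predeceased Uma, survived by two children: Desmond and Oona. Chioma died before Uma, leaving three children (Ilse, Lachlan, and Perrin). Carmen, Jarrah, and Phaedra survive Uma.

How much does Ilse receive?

Ilse receives 48,000.

The entire 720,000 passes to the descendants.
That amount (720,000) is divided into 5 shares of 144,000: Carmen, Jarrah, and Phaedra each take 144,000; Faisal's 144,000 share passes to Faisal's issue; Chioma's 144,000 share passes to Chioma's issue.
Faisal's share (144,000) is divided into 2 shares of 72,000: Desmond and Oona each take 72,000.
Chioma's share (144,000) is divided into 3 shares of 48,000: Ilse, Lachlan, and Perrin each take 48,000.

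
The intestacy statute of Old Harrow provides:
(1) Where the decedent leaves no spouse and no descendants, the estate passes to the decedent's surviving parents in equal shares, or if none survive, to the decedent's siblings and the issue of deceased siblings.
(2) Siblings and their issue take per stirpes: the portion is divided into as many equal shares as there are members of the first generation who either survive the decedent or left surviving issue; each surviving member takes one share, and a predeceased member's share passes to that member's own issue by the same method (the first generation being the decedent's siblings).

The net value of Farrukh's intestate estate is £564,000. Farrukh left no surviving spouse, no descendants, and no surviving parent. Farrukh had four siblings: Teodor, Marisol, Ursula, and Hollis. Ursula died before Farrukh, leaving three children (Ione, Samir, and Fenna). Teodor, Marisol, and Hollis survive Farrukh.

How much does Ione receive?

Ione receives £47,000.

The entire £564,000 passes to the siblings and their issue.
That amount (£564,000) is divided into 4 shares of £141,000: Teodor, Marisol, and Hollis each take £141,000; Ursula's £141,000 share passes to Ursula's issue.
Ursula's share (£141,000) is divided into 3 shares of £47,000: Ione, Samir, and Fenna each take £47,000.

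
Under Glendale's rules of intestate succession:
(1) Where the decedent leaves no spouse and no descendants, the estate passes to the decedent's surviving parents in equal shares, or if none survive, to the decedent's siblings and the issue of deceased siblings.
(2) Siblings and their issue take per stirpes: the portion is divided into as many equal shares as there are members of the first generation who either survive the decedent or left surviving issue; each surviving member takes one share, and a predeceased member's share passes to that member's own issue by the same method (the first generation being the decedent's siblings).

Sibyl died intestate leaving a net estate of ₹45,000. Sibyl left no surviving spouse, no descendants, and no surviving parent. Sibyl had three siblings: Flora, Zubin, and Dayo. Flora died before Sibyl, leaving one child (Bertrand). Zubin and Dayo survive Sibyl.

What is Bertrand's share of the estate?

The entire ₹45,000 passes to the siblings and their issue.
That amount (₹45,000) is divided into 3 shares of ₹15,000: Zubin and Dayo each take ₹15,000; Flora's ₹15,000 share passes to Flora's issue.
Flora's share (₹15,000) passes entirely to Bertrand.

Bertrand receives ₹15,000.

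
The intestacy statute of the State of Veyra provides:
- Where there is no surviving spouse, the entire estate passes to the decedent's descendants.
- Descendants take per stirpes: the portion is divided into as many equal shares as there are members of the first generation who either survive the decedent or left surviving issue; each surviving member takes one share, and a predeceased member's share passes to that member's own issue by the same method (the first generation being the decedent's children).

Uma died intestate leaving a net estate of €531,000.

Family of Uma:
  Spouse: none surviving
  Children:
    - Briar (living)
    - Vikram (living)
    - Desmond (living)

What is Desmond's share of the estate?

The entire €531,000 passes to the descendants.
That amount (€531,000) is divided into 3 shares of €177,000: Briar, Vikram, and Desmond each take €177,000.

Desmond receives €177,000.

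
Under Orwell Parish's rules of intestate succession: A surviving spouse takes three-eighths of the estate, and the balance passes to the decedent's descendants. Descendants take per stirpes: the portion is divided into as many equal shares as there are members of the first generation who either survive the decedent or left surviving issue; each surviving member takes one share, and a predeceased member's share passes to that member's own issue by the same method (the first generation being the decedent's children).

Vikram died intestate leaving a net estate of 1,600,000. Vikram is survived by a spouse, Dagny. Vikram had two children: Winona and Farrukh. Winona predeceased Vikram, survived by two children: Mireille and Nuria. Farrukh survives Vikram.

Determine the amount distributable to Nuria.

Nuria receives 250,000.

Dagny takes three-eighths of 1,600,000 = 600,000. The remaining 1,000,000 passes to the descendants.
The descendants' portion (1,000,000) is divided into 2 shares of 500,000: Farrukh takes 500,000; Winona's 500,000 share passes to Winona's issue.
Winona's share (500,000) is divided into 2 shares of 250,000: Mireille and Nuria each take 250,000.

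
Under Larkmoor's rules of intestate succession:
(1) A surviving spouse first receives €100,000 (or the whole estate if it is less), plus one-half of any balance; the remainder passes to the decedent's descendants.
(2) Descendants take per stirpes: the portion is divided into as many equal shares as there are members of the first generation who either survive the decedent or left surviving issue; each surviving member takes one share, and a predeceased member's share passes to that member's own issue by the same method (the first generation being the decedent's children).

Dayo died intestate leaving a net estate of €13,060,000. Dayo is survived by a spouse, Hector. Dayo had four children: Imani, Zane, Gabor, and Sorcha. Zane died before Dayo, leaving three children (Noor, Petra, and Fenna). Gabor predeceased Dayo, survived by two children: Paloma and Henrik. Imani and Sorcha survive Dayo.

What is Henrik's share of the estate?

Henrik receives €810,000.

Hector first takes €100,000, leaving a balance of €12,960,000. Hector then takes one-half of the balance (€6,480,000), for a total of €6,580,000. The remaining €6,480,000 passes to the descendants.
The descendants' portion (€6,480,000) is divided into 4 shares of €1,620,000: Imani and Sorcha each take €1,620,000; Zane's €1,620,000 share passes to Zane's issue; Gabor's €1,620,000 share passes to Gabor's issue.
Zane's share (€1,620,000) is divided into 3 shares of €540,000: Noor, Petra, and Fenna each take €540,000.
Gabor's share (€1,620,000) is divided into 2 shares of €810,000: Paloma and Henrik each take €810,000.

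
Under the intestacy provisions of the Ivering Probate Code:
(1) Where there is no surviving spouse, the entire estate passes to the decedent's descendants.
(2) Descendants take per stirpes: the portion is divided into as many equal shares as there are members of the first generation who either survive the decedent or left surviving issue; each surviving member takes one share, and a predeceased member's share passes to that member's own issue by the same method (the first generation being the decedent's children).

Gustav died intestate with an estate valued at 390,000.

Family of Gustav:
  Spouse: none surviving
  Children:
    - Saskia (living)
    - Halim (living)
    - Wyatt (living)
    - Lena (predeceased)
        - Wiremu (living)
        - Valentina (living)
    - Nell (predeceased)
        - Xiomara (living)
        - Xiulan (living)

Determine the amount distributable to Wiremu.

Wiremu receives 39,000.

The entire 390,000 passes to the descendants.
That amount (390,000) is divided into 5 shares of 78,000: Saskia, Halim, and Wyatt each take 78,000; Lena's 78,000 share passes to Lena's issue; Nell's 78,000 share passes to Nell's issue.
Lena's share (78,000) is divided into 2 shares of 39,000: Wiremu and Valentina each take 39,000.
Nell's share (78,000) is divided into 2 shares of 39,000: Xiomara and Xiulan each take 39,000.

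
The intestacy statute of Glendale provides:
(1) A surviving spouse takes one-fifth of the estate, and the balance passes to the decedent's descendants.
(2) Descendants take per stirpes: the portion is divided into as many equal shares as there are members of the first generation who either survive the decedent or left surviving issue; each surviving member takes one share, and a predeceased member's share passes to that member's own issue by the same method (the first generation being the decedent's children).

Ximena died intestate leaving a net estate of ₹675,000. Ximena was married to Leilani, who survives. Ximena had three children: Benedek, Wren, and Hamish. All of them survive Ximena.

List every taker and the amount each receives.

Leilani: ₹135,000; Benedek: ₹180,000; Wren: ₹180,000; Hamish: ₹180,000

Leilani takes one-fifth of ₹675,000 = ₹135,000. The remaining ₹540,000 passes to the descendants.
The descendants' portion (₹540,000) is divided into 3 shares of ₹180,000: Benedek, Wren, and Hamish each take ₹180,000.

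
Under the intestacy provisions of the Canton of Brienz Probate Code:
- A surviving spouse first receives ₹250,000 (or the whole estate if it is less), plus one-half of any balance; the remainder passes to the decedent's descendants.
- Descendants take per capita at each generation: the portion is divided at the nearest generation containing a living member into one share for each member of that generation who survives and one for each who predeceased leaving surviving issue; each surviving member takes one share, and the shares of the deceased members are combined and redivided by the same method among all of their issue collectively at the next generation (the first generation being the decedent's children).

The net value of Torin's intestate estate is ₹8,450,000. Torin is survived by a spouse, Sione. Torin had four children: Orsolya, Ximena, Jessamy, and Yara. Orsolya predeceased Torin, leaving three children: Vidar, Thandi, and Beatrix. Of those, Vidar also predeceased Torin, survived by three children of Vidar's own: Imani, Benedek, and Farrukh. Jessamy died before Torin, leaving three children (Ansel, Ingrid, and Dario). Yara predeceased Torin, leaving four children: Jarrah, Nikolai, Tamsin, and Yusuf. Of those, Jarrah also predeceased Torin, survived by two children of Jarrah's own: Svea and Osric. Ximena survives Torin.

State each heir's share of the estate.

Sione: ₹4,350,000; Imani: ₹123,000; Benedek: ₹123,000; Farrukh: ₹123,000; Thandi: ₹307,500; Beatrix: ₹307,500; Ximena: ₹1,025,000; Ansel: ₹307,500; Ingrid: ₹307,500; Dario: ₹307,500; Svea: ₹123,000; Osric: ₹123,000; Nikolai: ₹307,500; Tamsin: ₹307,500; Yusuf: ₹307,500

Sione first takes ₹250,000, leaving a balance of ₹8,200,000. Sione then takes one-half of the balance (₹4,100,000), for a total of ₹4,350,000. The remaining ₹4,100,000 passes to the descendants.
The descendants' portion (₹4,100,000) is divided at the children's generation into 4 shares of ₹1,025,000. Ximena takes ₹1,025,000. The 3 shares of the deceased (Orsolya, Jessamy, and Yara) are combined into a pool of ₹3,075,000.
That pool (₹3,075,000) is divided at the grandchildren's generation into 10 shares of ₹307,500. Thandi, Beatrix, Ansel, Ingrid, Dario, Nikolai, Tamsin, and Yusuf each take ₹307,500. The 2 shares of the deceased (Vidar and Jarrah) are combined into a pool of ₹615,000.
That pool (₹615,000) is divided at the great-grandchildren's generation equally among Imani, Benedek, Farrukh, Svea, and Osric: ₹123,000 each.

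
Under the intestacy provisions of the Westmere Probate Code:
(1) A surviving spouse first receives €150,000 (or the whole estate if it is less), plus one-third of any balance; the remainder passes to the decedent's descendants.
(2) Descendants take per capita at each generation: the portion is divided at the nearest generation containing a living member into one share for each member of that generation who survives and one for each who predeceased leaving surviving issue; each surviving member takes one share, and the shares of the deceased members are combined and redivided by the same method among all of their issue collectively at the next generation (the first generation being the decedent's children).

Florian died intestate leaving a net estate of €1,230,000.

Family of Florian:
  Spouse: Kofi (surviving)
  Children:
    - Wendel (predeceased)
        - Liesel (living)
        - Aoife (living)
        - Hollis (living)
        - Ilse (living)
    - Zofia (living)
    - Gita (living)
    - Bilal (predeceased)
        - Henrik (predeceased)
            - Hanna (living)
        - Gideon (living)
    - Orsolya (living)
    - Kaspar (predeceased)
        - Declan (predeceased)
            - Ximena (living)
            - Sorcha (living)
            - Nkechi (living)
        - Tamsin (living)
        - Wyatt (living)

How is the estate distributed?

Kofi: €510,000; Liesel: €40,000; Aoife: €40,000; Hollis: €40,000; Ilse: €40,000; Zofia: €120,000; Gita: €120,000; Hanna: €20,000; Gideon: €40,000; Orsolya: €120,000; Ximena: €20,000; Sorcha: €20,000; Nkechi: €20,000; Tamsin: €40,000; Wyatt: €40,000

Kofi first takes €150,000, leaving a balance of €1,080,000. Kofi then takes one-third of the balance (€360,000), for a total of €510,000. The remaining €720,000 passes to the descendants.
The descendants' portion (€720,000) is divided at the children's generation into 6 shares of €120,000. Zofia, Gita, and Orsolya each take €120,000. The 3 shares of the deceased (Wendel, Bilal, and Kaspar) are combined into a pool of €360,000.
That pool (€360,000) is divided at the grandchildren's generation into 9 shares of €40,000. Liesel, Aoife, Hollis, Ilse, Gideon, Tamsin, and Wyatt each take €40,000. The 2 shares of the deceased (Henrik and Declan) are combined into a pool of €80,000.
That pool (€80,000) is divided at the great-grandchildren's generation equally among Hanna, Ximena, Sorcha, and Nkechi: €20,000 each.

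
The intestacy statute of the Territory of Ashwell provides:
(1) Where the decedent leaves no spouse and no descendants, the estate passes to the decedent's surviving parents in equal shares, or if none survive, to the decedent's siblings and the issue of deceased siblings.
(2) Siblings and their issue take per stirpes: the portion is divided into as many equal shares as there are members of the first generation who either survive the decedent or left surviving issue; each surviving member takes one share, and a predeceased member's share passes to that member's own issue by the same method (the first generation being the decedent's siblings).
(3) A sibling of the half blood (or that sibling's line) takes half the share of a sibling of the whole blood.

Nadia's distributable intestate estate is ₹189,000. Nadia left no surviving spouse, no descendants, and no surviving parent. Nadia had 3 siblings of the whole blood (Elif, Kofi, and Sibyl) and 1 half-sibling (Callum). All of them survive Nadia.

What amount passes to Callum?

The entire ₹189,000 passes to the siblings and their issue.
Counting each half-blood sibling's line as half a unit, there are 7/2 units in ₹189,000, so one unit is ₹54,000. Whole-blood lines (Elif, Kofi, and Sibyl) take ₹54,000 each; half-blood lines (Callum) take ₹27,000 each.

Callum receives ₹27,000.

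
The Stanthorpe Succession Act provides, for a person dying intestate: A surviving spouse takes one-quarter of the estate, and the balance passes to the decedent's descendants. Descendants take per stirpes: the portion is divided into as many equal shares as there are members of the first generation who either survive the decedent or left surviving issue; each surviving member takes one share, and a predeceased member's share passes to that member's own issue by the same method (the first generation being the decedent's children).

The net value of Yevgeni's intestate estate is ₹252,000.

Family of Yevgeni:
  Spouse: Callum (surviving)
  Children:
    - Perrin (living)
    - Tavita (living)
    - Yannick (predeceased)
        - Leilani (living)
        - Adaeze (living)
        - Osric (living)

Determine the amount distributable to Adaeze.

Adaeze receives ₹21,000.

Callum takes one-quarter of ₹252,000 = ₹63,000. The remaining ₹189,000 passes to the descendants.
The descendants' portion (₹189,000) is divided into 3 shares of ₹63,000: Perrin and Tavita each take ₹63,000; Yannick's ₹63,000 share passes to Yannick's issue.
Yannick's share (₹63,000) is divided into 3 shares of ₹21,000: Leilani, Adaeze, and Osric each take ₹21,000.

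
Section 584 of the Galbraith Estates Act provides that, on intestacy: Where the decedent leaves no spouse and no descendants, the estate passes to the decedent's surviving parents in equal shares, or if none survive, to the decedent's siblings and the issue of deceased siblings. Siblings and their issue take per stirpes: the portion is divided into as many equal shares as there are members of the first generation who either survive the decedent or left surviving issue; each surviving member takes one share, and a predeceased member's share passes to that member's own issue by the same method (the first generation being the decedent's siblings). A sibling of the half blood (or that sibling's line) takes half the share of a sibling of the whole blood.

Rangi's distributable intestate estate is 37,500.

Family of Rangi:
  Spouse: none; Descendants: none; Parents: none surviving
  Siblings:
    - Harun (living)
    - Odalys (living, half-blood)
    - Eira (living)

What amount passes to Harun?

The entire 37,500 passes to the siblings and their issue.
Counting each half-blood sibling's line as half a unit, there are 5/2 units in 37,500, so one unit is 15,000. Whole-blood lines (Harun and Eira) take 15,000 each; half-blood lines (Odalys) take 7,500 each.

Harun receives 15,000.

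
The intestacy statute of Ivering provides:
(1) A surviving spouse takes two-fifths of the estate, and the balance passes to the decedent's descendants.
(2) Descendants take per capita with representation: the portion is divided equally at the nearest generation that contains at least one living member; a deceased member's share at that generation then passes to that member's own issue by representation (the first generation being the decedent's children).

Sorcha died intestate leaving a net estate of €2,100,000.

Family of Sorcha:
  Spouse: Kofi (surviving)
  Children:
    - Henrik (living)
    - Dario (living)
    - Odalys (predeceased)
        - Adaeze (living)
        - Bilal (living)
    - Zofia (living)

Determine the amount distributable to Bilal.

Kofi takes two-fifths of €2,100,000 = €840,000. The remaining €1,260,000 passes to the descendants.
The descendants' portion (€1,260,000) is divided into 4 shares of €315,000: Henrik, Dario, and Zofia each take €315,000; Odalys's €315,000 share passes to Odalys's issue.
Odalys's share (€315,000) is divided into 2 shares of €157,500: Adaeze and Bilal each take €157,500.

Bilal receives €157,500.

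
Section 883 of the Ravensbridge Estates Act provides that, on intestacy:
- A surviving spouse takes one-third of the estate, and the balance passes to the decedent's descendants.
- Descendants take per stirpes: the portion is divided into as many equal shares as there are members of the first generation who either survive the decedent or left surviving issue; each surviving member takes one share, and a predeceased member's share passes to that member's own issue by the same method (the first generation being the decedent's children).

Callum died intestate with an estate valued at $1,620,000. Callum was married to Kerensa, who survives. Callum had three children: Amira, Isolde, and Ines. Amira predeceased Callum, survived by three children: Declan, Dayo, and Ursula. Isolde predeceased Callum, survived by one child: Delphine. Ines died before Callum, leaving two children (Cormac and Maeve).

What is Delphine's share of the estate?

Kerensa takes one-third of $1,620,000 = $540,000. The remaining $1,080,000 passes to the descendants.
The descendants' portion ($1,080,000) is divided into 3 shares of $360,000: Amira's $360,000 share passes to Amira's issue; Isolde's $360,000 share passes to Isolde's issue; Ines's $360,000 share passes to Ines's issue.
Amira's share ($360,000) is divided into 3 shares of $120,000: Declan, Dayo, and Ursula each take $120,000.
Isolde's share ($360,000) passes entirely to Delphine.
Ines's share ($360,000) is divided into 2 shares of $180,000: Cormac and Maeve each take $180,000.

Delphine receives $360,000.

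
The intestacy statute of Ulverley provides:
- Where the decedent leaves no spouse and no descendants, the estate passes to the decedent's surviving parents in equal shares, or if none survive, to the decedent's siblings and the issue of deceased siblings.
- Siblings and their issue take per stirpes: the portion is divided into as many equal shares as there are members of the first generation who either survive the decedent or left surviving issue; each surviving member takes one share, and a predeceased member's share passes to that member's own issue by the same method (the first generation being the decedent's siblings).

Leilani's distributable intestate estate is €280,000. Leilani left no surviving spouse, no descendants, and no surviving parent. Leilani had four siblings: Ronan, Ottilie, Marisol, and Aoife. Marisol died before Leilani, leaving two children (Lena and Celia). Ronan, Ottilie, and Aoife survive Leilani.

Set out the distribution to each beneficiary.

The entire €280,000 passes to the siblings and their issue.
That amount (€280,000) is divided into 4 shares of €70,000: Ronan, Ottilie, and Aoife each take €70,000; Marisol's €70,000 share passes to Marisol's issue.
Marisol's share (€70,000) is divided into 2 shares of €35,000: Lena and Celia each take €35,000.

Ronan: €70,000; Ottilie: €70,000; Lena: €35,000; Celia: €35,000; Aoife: €70,000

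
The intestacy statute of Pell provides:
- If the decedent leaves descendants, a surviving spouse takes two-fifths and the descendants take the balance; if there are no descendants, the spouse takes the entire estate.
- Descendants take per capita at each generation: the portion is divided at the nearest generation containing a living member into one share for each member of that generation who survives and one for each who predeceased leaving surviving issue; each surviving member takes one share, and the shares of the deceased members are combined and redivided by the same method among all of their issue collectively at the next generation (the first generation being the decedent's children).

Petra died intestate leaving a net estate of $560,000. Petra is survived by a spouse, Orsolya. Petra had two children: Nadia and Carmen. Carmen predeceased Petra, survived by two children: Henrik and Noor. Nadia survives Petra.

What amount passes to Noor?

Noor receives $84,000.

Orsolya takes two-fifths of $560,000 = $224,000. The remaining $336,000 passes to the descendants.
The descendants' portion ($336,000) is divided at the children's generation into 2 shares of $168,000. Nadia takes $168,000. The remaining share for the deceased Carmen ($168,000) is carried to the next generation.
That pool ($168,000) is divided at the grandchildren's generation equally among Henrik and Noor: $84,000 each.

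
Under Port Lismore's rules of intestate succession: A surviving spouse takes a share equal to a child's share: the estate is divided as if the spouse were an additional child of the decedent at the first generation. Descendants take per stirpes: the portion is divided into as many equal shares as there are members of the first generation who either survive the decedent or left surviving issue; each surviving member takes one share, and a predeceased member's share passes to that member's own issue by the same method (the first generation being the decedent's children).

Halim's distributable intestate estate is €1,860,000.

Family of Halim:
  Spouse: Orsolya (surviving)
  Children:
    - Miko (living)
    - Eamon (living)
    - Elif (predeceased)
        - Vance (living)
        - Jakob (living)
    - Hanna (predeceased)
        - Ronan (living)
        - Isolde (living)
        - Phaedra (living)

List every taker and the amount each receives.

Orsolya: €372,000; Miko: €372,000; Eamon: €372,000; Vance: €186,000; Jakob: €186,000; Ronan: €124,000; Isolde: €124,000; Phaedra: €124,000

The spouse counts as an additional share at the children's level, so there are 5 primary shares of €372,000. Orsolya takes one such share (€372,000).
The children's combined portion (€1,488,000) is divided into 4 shares of €372,000: Miko and Eamon each take €372,000; Elif's €372,000 share passes to Elif's issue; Hanna's €372,000 share passes to Hanna's issue.
Elif's share (€372,000) is divided into 2 shares of €186,000: Vance and Jakob each take €186,000.
Hanna's share (€372,000) is divided into 3 shares of €124,000: Ronan, Isolde, and Phaedra each take €124,000.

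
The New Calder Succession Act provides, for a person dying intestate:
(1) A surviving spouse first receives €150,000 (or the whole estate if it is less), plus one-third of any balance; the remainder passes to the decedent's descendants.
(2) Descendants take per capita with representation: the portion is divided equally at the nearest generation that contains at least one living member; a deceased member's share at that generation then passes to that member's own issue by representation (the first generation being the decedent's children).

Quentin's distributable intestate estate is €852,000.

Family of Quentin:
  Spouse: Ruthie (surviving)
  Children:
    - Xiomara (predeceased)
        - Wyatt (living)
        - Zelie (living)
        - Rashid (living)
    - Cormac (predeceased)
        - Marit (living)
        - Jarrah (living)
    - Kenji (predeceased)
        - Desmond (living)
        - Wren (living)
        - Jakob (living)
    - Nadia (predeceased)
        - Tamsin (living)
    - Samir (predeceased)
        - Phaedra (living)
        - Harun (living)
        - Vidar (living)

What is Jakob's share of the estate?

Jakob receives €39,000.

Ruthie first takes €150,000, leaving a balance of €702,000. Ruthie then takes one-third of the balance (€234,000), for a total of €384,000. The remaining €468,000 passes to the descendants.
No child survives, so the initial division is made at the grandchildren's generation.
The descendants' portion (€468,000) is divided into 12 shares of €39,000: Wyatt, Zelie, Rashid, Marit, Jarrah, Desmond, Wren, Jakob, Tamsin, Phaedra, Harun, and Vidar each take €39,000.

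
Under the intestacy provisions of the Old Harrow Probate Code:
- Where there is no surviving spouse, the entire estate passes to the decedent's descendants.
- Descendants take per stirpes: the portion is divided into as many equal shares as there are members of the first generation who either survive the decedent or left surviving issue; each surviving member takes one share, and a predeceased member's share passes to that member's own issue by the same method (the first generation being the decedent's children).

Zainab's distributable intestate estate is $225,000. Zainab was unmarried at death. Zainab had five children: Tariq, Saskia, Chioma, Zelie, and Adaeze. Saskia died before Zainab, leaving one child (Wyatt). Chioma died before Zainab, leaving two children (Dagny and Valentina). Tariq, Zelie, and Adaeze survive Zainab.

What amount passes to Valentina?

The entire $225,000 passes to the descendants.
That amount ($225,000) is divided into 5 shares of $45,000: Tariq, Zelie, and Adaeze each take $45,000; Saskia's $45,000 share passes to Saskia's issue; Chioma's $45,000 share passes to Chioma's issue.
Saskia's share ($45,000) passes entirely to Wyatt.
Chioma's share ($45,000) is divided into 2 shares of $22,500: Dagny and Valentina each take $22,500.

Valentina receives $22,500.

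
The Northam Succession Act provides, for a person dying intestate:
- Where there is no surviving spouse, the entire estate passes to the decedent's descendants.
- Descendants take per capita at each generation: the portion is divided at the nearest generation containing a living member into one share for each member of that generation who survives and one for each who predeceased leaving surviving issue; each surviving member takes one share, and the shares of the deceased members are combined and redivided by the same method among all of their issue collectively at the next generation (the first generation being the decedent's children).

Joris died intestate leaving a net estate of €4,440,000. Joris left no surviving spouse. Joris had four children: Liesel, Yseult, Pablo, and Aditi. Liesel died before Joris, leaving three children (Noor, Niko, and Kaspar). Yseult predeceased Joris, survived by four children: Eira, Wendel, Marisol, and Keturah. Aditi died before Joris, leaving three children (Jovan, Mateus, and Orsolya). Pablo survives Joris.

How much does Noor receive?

Noor receives €333,000.

The entire €4,440,000 passes to the descendants.
That amount (€4,440,000) is divided at the children's generation into 4 shares of €1,110,000. Pablo takes €1,110,000. The 3 shares of the deceased (Liesel, Yseult, and Aditi) are combined into a pool of €3,330,000.
That pool (€3,330,000) is divided at the grandchildren's generation equally among Noor, Niko, Kaspar, Eira, Wendel, Marisol, Keturah, Jovan, Mateus, and Orsolya: €333,000 each.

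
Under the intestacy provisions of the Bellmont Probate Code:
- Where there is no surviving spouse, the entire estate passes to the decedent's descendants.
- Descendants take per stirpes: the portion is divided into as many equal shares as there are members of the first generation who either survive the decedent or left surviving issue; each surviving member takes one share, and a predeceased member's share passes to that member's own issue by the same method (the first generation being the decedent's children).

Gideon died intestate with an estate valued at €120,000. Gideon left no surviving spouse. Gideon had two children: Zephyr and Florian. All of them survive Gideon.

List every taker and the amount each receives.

Zephyr: €60,000; Florian: €60,000

The entire €120,000 passes to the descendants.
That amount (€120,000) is divided into 2 shares of €60,000: Zephyr and Florian each take €60,000.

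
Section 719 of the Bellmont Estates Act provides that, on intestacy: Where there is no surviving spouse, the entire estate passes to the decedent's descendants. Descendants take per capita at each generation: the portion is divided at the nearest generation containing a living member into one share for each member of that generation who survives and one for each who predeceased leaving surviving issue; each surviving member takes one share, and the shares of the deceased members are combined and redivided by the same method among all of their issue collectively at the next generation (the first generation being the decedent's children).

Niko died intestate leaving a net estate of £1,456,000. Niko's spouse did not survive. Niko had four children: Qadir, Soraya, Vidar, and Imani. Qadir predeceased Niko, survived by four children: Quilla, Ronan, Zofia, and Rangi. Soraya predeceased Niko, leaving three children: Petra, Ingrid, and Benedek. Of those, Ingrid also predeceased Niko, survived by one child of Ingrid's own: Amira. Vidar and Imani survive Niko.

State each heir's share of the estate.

Quilla: £104,000; Ronan: £104,000; Zofia: £104,000; Rangi: £104,000; Petra: £104,000; Amira: £104,000; Benedek: £104,000; Vidar: £364,000; Imani: £364,000

The entire £1,456,000 passes to the descendants.
That amount (£1,456,000) is divided at the children's generation into 4 shares of £364,000. Vidar and Imani each take £364,000. The 2 shares of the deceased (Qadir and Soraya) are combined into a pool of £728,000.
That pool (£728,000) is divided at the grandchildren's generation into 7 shares of £104,000. Quilla, Ronan, Zofia, Rangi, Petra, and Benedek each take £104,000. The remaining share for the deceased Ingrid (£104,000) is carried to the next generation.
That pool (£104,000) passes entirely to Amira, the sole taker at the great-grandchildren's generation.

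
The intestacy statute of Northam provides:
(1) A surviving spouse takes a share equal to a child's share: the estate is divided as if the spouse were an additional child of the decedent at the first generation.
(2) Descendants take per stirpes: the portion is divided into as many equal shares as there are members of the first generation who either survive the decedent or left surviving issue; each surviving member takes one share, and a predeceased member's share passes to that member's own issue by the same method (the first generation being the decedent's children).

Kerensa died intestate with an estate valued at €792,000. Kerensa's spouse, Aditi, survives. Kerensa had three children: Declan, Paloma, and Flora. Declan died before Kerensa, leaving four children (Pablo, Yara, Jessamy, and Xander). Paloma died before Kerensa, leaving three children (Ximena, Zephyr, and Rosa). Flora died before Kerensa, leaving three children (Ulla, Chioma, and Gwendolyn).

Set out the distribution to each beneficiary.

The spouse counts as an additional share at the children's level, so there are 4 primary shares of €198,000. Aditi takes one such share (€198,000).
The children's combined portion (€594,000) is divided into 3 shares of €198,000: Declan's €198,000 share passes to Declan's issue; Paloma's €198,000 share passes to Paloma's issue; Flora's €198,000 share passes to Flora's issue.
Declan's share (€198,000) is divided into 4 shares of €49,500: Pablo, Yara, Jessamy, and Xander each take €49,500.
Paloma's share (€198,000) is divided into 3 shares of €66,000: Ximena, Zephyr, and Rosa each take €66,000.
Flora's share (€198,000) is divided into 3 shares of €66,000: Ulla, Chioma, and Gwendolyn each take €66,000.

Aditi: €198,000; Pablo: €49,500; Yara: €49,500; Jessamy: €49,500; Xander: €49,500; Ximena: €66,000; Zephyr: €66,000; Rosa: €66,000; Ulla: €66,000; Chioma: €66,000; Gwendolyn: €66,000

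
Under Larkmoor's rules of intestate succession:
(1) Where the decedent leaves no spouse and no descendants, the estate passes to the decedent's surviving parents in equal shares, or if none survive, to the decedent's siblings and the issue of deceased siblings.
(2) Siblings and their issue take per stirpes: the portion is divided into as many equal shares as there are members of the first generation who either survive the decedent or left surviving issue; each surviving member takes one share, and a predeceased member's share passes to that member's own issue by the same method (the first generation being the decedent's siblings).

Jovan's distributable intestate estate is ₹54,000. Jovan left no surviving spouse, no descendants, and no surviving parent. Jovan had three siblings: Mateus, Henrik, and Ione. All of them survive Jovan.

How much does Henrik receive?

The entire ₹54,000 passes to the siblings and their issue.
That amount (₹54,000) is divided into 3 shares of ₹18,000: Mateus, Henrik, and Ione each take ₹18,000.

Henrik receives ₹18,000.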